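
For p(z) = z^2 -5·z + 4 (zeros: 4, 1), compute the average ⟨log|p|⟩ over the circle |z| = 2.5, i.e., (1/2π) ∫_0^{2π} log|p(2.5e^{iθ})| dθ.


Zeros: 1, 4; r = 2.5.
Inside |z| < r: 1. Outside (|z| ≥ r): 4.
p(0) = 4, so log|p(0)| = log(4) = 1.3863.
Apply Jensen: I(r) = log|p(0)| + Σ_k log(r/|z_k|), summed over zeros inside |z| < r.
  log(r/|z_k|) for z_k = 1: log(2.5/1) = 0.9163
  Outside zeros (4) contribute nothing to the Jensen sum.
Sum over inside zeros: 0.9163.
I(r) = log|p(0)| + (inside sum) = 1.3863 + 0.9163 = 2.3026.
Note: since some zeros are outside |z| ≤ r, the simplified n·log(r) form does NOT apply — only the inside zeros contribute.

I(r) ≈ 2.3026.


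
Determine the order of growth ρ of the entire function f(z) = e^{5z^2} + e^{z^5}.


Each summand is entire of order 2 and 5 respectively (as in the single-exponential case). The order of a sum is at most the max of the orders, so ρ ≤ 5. For the lower bound: on |z|=r choose arg z so that 1z^5 is real positive; then |e^{1z^5}| = e^{1r^5} while |e^{5z^2}| ≤ e^{5r^2} = o(e^{1r^5}). So |f| ≥ e^{1r^5}(1 − o(1)) and ρ ≥ 5. Hence ρ = max(2, 5) = 5.
Therefore ρ = 5.

Order ρ = 5.


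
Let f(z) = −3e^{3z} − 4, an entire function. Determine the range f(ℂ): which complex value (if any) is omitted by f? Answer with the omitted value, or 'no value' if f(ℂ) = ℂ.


Little Picard bounds the complement of f(ℂ) to at most one point.
e^{3z} is never zero on ℂ, so -3·e^{3z} takes every value in ℂ ∖ {0}. Adding -4 shifts the range to ℂ ∖ {-4}. Thus f omits exactly the value -4.

Omitted value: -4.


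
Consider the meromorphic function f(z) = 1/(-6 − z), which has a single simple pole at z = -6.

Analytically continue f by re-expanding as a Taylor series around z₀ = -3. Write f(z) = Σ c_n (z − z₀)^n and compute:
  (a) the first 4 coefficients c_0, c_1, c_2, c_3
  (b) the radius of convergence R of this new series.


Let w = z − z₀, so z = z₀ + w.
Then -6 − z = -6 − (z₀ + w) = (-6 − z₀) − w = -3 − w.
f(z) = 1/(-3 − w) = (1/(-3)) · 1/(1 − w/(-3)) = Σ_{n≥0} w^n / (-3)^(n+1).
So c_n = 1/(-3)^(n+1):
  c_0 = 1/(-3)^1 = -1/3.
  c_1 = 1/(-3)^2 = 1/9.
  c_2 = 1/(-3)^3 = -1/27.
  c_3 = 1/(-3)^4 = 1/81.
The series is valid for |w/d| < 1, i.e. |z − z₀| < |d|.
Radius of convergence: R = |-6 − z₀| = |-3| = 3 (distance from z₀ to the singularity z = -6).

c_0 = -1/3, c_1 = 1/9, c_2 = -1/27, c_3 = 1/81; R = 3.


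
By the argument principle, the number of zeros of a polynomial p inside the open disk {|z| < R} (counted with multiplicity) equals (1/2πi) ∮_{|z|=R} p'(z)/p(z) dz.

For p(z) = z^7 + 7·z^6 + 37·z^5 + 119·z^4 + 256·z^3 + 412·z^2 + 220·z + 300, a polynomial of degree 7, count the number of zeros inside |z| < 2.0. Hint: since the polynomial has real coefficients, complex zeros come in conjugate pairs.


The zeros of p are: -3, (0 + 1i), (0 - 1i), (-1 + 3i), (-1 - 3i), (-1 + 3i), (-1 - 3i).
Their magnitudes are: 3, 1, 1, 3.162, 3.162, 3.162, 3.162.
Zeros with |z| < R = 2.0: (0 + 1i), (0 - 1i).
Count = 2.
By the argument principle, (1/2πi) ∮_{|z|=R} p'(z)/p(z) dz equals exactly this count.

Number of zeros inside |z| < 2.0: 2.


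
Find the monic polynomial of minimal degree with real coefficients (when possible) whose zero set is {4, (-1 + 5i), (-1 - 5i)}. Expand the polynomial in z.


The polynomial is p(z) = ∏_{α ∈ S} (z − α), where S = {4, (-1 + 5i), (-1 - 5i)}.
Expanding the product yields: p(z) = z^3 -2·z^2 + 18·z -104.
Note conjugate pairs combine to real quadratics: (z − (-1+5i))(z − (-1−5i)) = z² + 2z + 26.
The resulting polynomial has degree 3 and real coefficients as required.

p(z) = z^3 -2·z^2 + 18·z -104.


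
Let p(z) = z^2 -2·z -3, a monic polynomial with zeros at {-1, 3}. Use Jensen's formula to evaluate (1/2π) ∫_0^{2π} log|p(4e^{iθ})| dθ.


Zeros: -1, 3; r = 4.
Inside |z| < r: -1, 3. Outside (|z| ≥ r): ∅.
p(0) = -3, so log|p(0)| = log(3) = 1.0986.
Apply Jensen: I(r) = log|p(0)| + Σ_k log(r/|z_k|), summed over zeros inside |z| < r.
  log(r/|z_k|) for z_k = -1: log(4/1) = 1.3863
  log(r/|z_k|) for z_k = 3: log(4/3) = 0.2877
Sum over inside zeros: 1.6740.
I(r) = log|p(0)| + (inside sum) = 1.0986 + 1.6740 = 2.7726.
Closed form (all zeros inside, monic): I(r) = n·log(r) = 2·log(4) = 2.7726. ✓

I(r) ≈ 2.7726.


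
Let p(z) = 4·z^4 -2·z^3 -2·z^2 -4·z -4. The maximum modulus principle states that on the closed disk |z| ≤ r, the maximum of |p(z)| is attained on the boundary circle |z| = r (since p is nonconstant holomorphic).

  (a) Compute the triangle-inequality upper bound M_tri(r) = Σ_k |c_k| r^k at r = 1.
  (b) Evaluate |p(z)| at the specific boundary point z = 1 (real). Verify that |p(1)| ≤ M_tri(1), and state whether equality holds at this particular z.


Coefficients: c_0 = -4, c_1 = -4, c_2 = -2, c_3 = -2, c_4 = 4. Radius r = 1.
Part (a). Triangle bound: M_tri(r) = Σ_k |c_k| r^k
  = |-4|·1^0 + |-4|·1^1 + |-2|·1^2 + |-2|·1^3 + |4|·1^4
  = 4 + 4 + 2 + 2 + 4 = 16.
This bounds M(r) := max_{|z|=r} |p(z)| from above; equality holds iff all terms c_k z^k can be made to align in phase at a single z on |z|=r.
Part (b). At z = 1 (real, on the circle |z| = r):
  p(1) = (-4)·1^0 + (-4)·1^1 + (-2)·1^2 + (-2)·1^3 + (4)·1^4 = -8.
  |p(1)| = 8.
Check: |p(1)| = 8 ≤ 16 = M_tri(1). ✓ Equality does not hold at z = 1 (the coefficients have mixed signs, so the terms do not all align in phase there).

M_tri(1) = 16; |p(1)| = 8; equality at z=1: no.


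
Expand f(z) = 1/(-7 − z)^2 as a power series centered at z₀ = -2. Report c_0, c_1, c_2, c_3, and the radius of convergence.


Let w = z − z₀, so z = z₀ + w.
Then -7 − z = -7 − (z₀ + w) = (-7 − z₀) − w = -5 − w.
f(z) = 1/(-5 − w)^2 = (1/(-5)^2) · (1 − w/(-5))^{−2}.
By the binomial series (1−u)^{−2} = Σ_{n≥0} C(n+1, 1) u^n for |u|<1, with u = w/(-5):
  c_n = C(n+1, 1) / (-5)^(n+2).
  c_0 = 1/(-5)^2 = 1/25.
  c_1 = 2/(-5)^3 = -2/125.
  c_2 = 3/(-5)^4 = 3/625.
  c_3 = 4/(-5)^5 = -4/3125.
The series is valid for |w/d| < 1, i.e. |z − z₀| < |d|.
Radius of convergence: R = |-7 − z₀| = |-5| = 5 (distance from z₀ to the singularity z = -7).

c_0 = 1/25, c_1 = -2/125, c_2 = 3/625, c_3 = -4/3125; R = 5.


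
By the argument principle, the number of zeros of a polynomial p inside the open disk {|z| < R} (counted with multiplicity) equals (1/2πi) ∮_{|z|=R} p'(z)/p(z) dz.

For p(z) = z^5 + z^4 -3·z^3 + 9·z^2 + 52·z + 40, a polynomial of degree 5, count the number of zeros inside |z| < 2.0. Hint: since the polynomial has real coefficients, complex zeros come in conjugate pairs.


The zeros of p are: -1, (2 + 2i), (2 - 2i), (-2 + 1i), (-2 - 1i).
Their magnitudes are: 1, 2.828, 2.828, 2.236, 2.236.
Zeros with |z| < R = 2.0: -1.
Count = 1.
By the argument principle, (1/2πi) ∮_{|z|=R} p'(z)/p(z) dz equals exactly this count.

Number of zeros inside |z| < 2.0: 1.


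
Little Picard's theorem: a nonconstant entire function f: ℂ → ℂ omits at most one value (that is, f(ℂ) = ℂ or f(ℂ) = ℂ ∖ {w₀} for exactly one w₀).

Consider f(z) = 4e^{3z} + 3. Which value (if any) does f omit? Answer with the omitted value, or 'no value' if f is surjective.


Little Picard bounds the complement of f(ℂ) to at most one point.
e^{3z} is never zero on ℂ, so 4·e^{3z} takes every value in ℂ ∖ {0}. Adding 3 shifts the range to ℂ ∖ {3}. Thus f omits exactly the value 3.

Omitted value: 3.


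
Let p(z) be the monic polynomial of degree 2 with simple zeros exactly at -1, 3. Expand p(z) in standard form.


The polynomial is p(z) = ∏_{α ∈ S} (z − α), where S = {-1, 3}.
Expanding the product yields: p(z) = z^2 -2·z -3.
The resulting polynomial has degree 2 and real coefficients as required.

p(z) = z^2 -2·z -3.


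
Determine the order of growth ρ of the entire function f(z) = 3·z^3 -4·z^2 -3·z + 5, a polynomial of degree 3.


|f(z)| ≤ Σ|c_k|·r^k = O(r^3) as r → ∞. Polynomial growth is O(e^{r^ε}) for every ε > 0 (since r^3/e^{r^ε} → 0), so ρ ≤ ε for all ε > 0, i.e. ρ = 0. Every nonconstant polynomial has order 0.
Therefore ρ = 0.

Order ρ = 0.


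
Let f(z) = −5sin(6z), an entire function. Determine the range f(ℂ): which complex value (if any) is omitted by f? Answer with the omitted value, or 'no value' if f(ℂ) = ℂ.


Little Picard bounds the complement of f(ℂ) to at most one point.
sin is entire and surjective onto ℂ: for every w ∈ ℂ, sin(ζ) = w has a solution ζ ∈ ℂ (e.g., via the complex inverse arcsin). With ζ = 6z this gives z = ζ/(6). Then -5·sin(6z) takes every value in -5·ℂ = ℂ, and adding 0 is a bijection of ℂ. So f is surjective and omits no value. (Note: only on the real line is sin bounded by [−1, 1].)

Omitted value: no value.


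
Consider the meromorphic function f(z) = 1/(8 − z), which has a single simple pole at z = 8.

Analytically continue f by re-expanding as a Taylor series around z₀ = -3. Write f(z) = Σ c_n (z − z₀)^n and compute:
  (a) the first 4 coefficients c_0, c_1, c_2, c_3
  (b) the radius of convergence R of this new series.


Let w = z − z₀, so z = z₀ + w.
Then 8 − z = 8 − (z₀ + w) = (8 − z₀) − w = 11 − w.
f(z) = 1/(11 − w) = (1/(11)) · 1/(1 − w/(11)) = Σ_{n≥0} w^n / (11)^(n+1).
So c_n = 1/(11)^(n+1):
  c_0 = 1/(11)^1 = 1/11.
  c_1 = 1/(11)^2 = 1/121.
  c_2 = 1/(11)^3 = 1/1331.
  c_3 = 1/(11)^4 = 1/14641.
The series is valid for |w/d| < 1, i.e. |z − z₀| < |d|.
Radius of convergence: R = |8 − z₀| = |11| = 11 (distance from z₀ to the singularity z = 8).

c_0 = 1/11, c_1 = 1/121, c_2 = 1/1331, c_3 = 1/14641; R = 11.


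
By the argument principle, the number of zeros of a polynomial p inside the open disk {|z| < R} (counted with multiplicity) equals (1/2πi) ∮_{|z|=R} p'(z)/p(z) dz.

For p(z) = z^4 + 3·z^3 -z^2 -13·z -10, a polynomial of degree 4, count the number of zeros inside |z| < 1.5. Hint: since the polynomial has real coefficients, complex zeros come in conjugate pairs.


The zeros of p are: -1, 2, (-2 + 1i), (-2 - 1i).
Their magnitudes are: 1, 2, 2.236, 2.236.
Zeros with |z| < R = 1.5: -1.
Count = 1.
By the argument principle, (1/2πi) ∮_{|z|=R} p'(z)/p(z) dz equals exactly this count.

Number of zeros inside |z| < 1.5: 1.


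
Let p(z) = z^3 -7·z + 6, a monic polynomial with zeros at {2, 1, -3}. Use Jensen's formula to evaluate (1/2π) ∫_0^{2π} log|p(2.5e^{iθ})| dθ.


Zeros: -3, 1, 2; r = 2.5.
Inside |z| < r: 1, 2. Outside (|z| ≥ r): -3.
p(0) = 6, so log|p(0)| = log(6) = 1.7918.
Apply Jensen: I(r) = log|p(0)| + Σ_k log(r/|z_k|), summed over zeros inside |z| < r.
  log(r/|z_k|) for z_k = 2: log(2.5/2) = 0.2231
  log(r/|z_k|) for z_k = 1: log(2.5/1) = 0.9163
  Outside zeros (-3) contribute nothing to the Jensen sum.
Sum over inside zeros: 1.1394.
I(r) = log|p(0)| + (inside sum) = 1.7918 + 1.1394 = 2.9312.
Note: since some zeros are outside |z| ≤ r, the simplified n·log(r) form does NOT apply — only the inside zeros contribute.

I(r) ≈ 2.9312.


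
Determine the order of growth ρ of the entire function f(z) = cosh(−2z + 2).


cosh(w) is a linear combination of e^{iw} and e^{−iw} (or e^w, e^{−w} in the hyperbolic case), so |cosh(w)| ≤ e^{|w|}. With w = −2z + 2, |w| ≤ 2|z| + 2 = 2r + 2 on |z| = r, giving M(r) ≤ e^{2r + 2}, so ρ ≤ 1. On a suitable ray (z = it for sin/cos; z = t for sinh/cosh, t real → ∞), |cosh(−2z + 2)| grows like e^{2|t|}/2, so ρ ≥ 1. Hence ρ = 1.
Therefore ρ = 1.

Order ρ = 1.


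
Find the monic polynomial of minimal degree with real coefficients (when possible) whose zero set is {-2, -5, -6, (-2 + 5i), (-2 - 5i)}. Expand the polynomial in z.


The polynomial is p(z) = ∏_{α ∈ S} (z − α), where S = {-2, -5, -6, (-2 + 5i), (-2 - 5i)}.
Expanding the product yields: p(z) = z^5 + 17·z^4 + 133·z^3 + 645·z^2 + 1748·z + 1740.
Note conjugate pairs combine to real quadratics: (z − (-2+5i))(z − (-2−5i)) = z² + 4z + 29.
The resulting polynomial has degree 5 and real coefficients as required.

p(z) = z^5 + 17·z^4 + 133·z^3 + 645·z^2 + 1748·z + 1740.


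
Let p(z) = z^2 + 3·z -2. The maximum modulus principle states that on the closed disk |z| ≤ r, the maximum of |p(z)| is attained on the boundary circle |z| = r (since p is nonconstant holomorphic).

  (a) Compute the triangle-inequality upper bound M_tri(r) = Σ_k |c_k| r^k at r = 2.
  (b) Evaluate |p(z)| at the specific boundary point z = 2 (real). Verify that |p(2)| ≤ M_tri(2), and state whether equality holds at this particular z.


Coefficients: c_0 = -2, c_1 = 3, c_2 = 1. Radius r = 2.
Part (a). Triangle bound: M_tri(r) = Σ_k |c_k| r^k
  = |-2|·2^0 + |3|·2^1 + |1|·2^2
  = 2 + 6 + 4 = 12.
This bounds M(r) := max_{|z|=r} |p(z)| from above; equality holds iff all terms c_k z^k can be made to align in phase at a single z on |z|=r.
Part (b). At z = 2 (real, on the circle |z| = r):
  p(2) = (-2)·2^0 + (3)·2^1 + (1)·2^2 = 8.
  |p(2)| = 8.
Check: |p(2)| = 8 ≤ 12 = M_tri(2). ✓ Equality does not hold at z = 2 (the coefficients have mixed signs, so the terms do not all align in phase there).

M_tri(2) = 12; |p(2)| = 8; equality at z=2: no.


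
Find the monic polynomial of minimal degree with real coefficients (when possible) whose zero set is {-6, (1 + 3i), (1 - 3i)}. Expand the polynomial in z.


The polynomial is p(z) = ∏_{α ∈ S} (z − α), where S = {-6, (1 + 3i), (1 - 3i)}.
Expanding the product yields: p(z) = z^3 + 4·z^2 -2·z + 60.
Note conjugate pairs combine to real quadratics: (z − (1+3i))(z − (1−3i)) = z² − 2z + 10.
The resulting polynomial has degree 3 and real coefficients as required.

p(z) = z^3 + 4·z^2 -2·z + 60.


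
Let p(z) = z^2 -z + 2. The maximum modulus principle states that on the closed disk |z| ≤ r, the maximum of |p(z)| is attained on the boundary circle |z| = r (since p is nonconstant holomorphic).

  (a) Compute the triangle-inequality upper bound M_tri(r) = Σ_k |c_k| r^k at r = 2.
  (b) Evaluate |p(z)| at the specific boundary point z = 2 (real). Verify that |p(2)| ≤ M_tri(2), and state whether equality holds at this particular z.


Coefficients: c_0 = 2, c_1 = -1, c_2 = 1. Radius r = 2.
Part (a). Triangle bound: M_tri(r) = Σ_k |c_k| r^k
  = |2|·2^0 + |-1|·2^1 + |1|·2^2
  = 2 + 2 + 4 = 8.
This bounds M(r) := max_{|z|=r} |p(z)| from above; equality holds iff all terms c_k z^k can be made to align in phase at a single z on |z|=r.
Part (b). At z = 2 (real, on the circle |z| = r):
  p(2) = (2)·2^0 + (-1)·2^1 + (1)·2^2 = 4.
  |p(2)| = 4.
Check: |p(2)| = 4 ≤ 8 = M_tri(2). ✓ Equality does not hold at z = 2 (the coefficients have mixed signs, so the terms do not all align in phase there).

M_tri(2) = 8; |p(2)| = 4; equality at z=2: no.


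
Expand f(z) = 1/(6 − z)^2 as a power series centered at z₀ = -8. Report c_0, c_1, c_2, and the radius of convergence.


Let w = z − z₀, so z = z₀ + w.
Then 6 − z = 6 − (z₀ + w) = (6 − z₀) − w = 14 − w.
f(z) = 1/(14 − w)^2 = (1/(14)^2) · (1 − w/(14))^{−2}.
By the binomial series (1−u)^{−2} = Σ_{n≥0} C(n+1, 1) u^n for |u|<1, with u = w/(14):
  c_n = C(n+1, 1) / (14)^(n+2).
  c_0 = 1/(14)^2 = 1/196.
  c_1 = 2/(14)^3 = 1/1372.
  c_2 = 3/(14)^4 = 3/38416.
The series is valid for |w/d| < 1, i.e. |z − z₀| < |d|.
Radius of convergence: R = |6 − z₀| = |14| = 14 (distance from z₀ to the singularity z = 6).

c_0 = 1/196, c_1 = 1/1372, c_2 = 3/38416; R = 14.


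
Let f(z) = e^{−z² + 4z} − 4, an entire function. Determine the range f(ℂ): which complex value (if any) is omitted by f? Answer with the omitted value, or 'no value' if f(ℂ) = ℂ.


Little Picard bounds the complement of f(ℂ) to at most one point.
The exponent g(z) = −z² + 4z is a nonconstant polynomial, hence surjective onto ℂ. So e^{g(z)} takes every value in {e^w : w ∈ ℂ} = ℂ ∖ {0}. Adding -4 shifts the range to ℂ ∖ {-4}. f omits exactly -4.

Omitted value: -4.


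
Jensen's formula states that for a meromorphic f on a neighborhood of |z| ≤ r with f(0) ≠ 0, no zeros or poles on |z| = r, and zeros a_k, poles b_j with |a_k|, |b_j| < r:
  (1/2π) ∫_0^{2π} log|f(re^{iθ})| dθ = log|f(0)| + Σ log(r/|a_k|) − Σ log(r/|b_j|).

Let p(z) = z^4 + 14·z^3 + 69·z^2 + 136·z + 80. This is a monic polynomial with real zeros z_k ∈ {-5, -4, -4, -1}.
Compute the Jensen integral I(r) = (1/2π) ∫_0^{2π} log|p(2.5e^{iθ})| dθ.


Zeros: -5, -4, -4, -1; r = 2.5.
Inside |z| < r: -1. Outside (|z| ≥ r): -5, -4, -4.
p(0) = 80, so log|p(0)| = log(80) = 4.3820.
Apply Jensen: I(r) = log|p(0)| + Σ_k log(r/|z_k|), summed over zeros inside |z| < r.
  log(r/|z_k|) for z_k = -1: log(2.5/1) = 0.9163
  Outside zeros (-5, -4, -4) contribute nothing to the Jensen sum.
Sum over inside zeros: 0.9163.
I(r) = log|p(0)| + (inside sum) = 4.3820 + 0.9163 = 5.2983.
Note: since some zeros are outside |z| ≤ r, the simplified n·log(r) form does NOT apply — only the inside zeros contribute.

I(r) ≈ 5.2983.


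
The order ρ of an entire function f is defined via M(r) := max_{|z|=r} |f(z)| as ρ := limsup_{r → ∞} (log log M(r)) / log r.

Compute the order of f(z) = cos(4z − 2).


cos(w) is a linear combination of e^{iw} and e^{−iw} (or e^w, e^{−w} in the hyperbolic case), so |cos(w)| ≤ e^{|w|}. With w = 4z − 2, |w| ≤ 4|z| + 2 = 4r + 2 on |z| = r, giving M(r) ≤ e^{4r + 2}, so ρ ≤ 1. On a suitable ray (z = it for sin/cos; z = t for sinh/cosh, t real → ∞), |cos(4z − 2)| grows like e^{4|t|}/2, so ρ ≥ 1. Hence ρ = 1.
Therefore ρ = 1.

Order ρ = 1.


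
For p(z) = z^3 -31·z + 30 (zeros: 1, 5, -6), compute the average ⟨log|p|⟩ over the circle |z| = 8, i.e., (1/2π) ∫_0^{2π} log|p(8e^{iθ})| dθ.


Zeros: -6, 1, 5; r = 8.
Inside |z| < r: -6, 1, 5. Outside (|z| ≥ r): ∅.
p(0) = 30, so log|p(0)| = log(30) = 3.4012.
Apply Jensen: I(r) = log|p(0)| + Σ_k log(r/|z_k|), summed over zeros inside |z| < r.
  log(r/|z_k|) for z_k = 1: log(8/1) = 2.0794
  log(r/|z_k|) for z_k = 5: log(8/5) = 0.4700
  log(r/|z_k|) for z_k = -6: log(8/6) = 0.2877
Sum over inside zeros: 2.8371.
I(r) = log|p(0)| + (inside sum) = 3.4012 + 2.8371 = 6.2383.
Closed form (all zeros inside, monic): I(r) = n·log(r) = 3·log(8) = 6.2383. ✓

I(r) ≈ 6.2383.


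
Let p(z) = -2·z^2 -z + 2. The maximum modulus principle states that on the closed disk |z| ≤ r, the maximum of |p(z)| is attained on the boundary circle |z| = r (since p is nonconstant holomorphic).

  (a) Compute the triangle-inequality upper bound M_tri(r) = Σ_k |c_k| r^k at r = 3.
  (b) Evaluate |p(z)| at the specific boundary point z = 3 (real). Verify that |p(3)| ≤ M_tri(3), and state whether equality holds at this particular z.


Coefficients: c_0 = 2, c_1 = -1, c_2 = -2. Radius r = 3.
Part (a). Triangle bound: M_tri(r) = Σ_k |c_k| r^k
  = |2|·3^0 + |-1|·3^1 + |-2|·3^2
  = 2 + 3 + 18 = 23.
This bounds M(r) := max_{|z|=r} |p(z)| from above; equality holds iff all terms c_k z^k can be made to align in phase at a single z on |z|=r.
Part (b). At z = 3 (real, on the circle |z| = r):
  p(3) = (2)·3^0 + (-1)·3^1 + (-2)·3^2 = -19.
  |p(3)| = 19.
Check: |p(3)| = 19 ≤ 23 = M_tri(3). ✓ Equality does not hold at z = 3 (the coefficients have mixed signs, so the terms do not all align in phase there).

M_tri(3) = 23; |p(3)| = 19; equality at z=3: no.


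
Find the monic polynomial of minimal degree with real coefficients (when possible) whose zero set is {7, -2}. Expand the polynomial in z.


The polynomial is p(z) = ∏_{α ∈ S} (z − α), where S = {7, -2}.
Expanding the product yields: p(z) = z^2 -5·z -14.
The resulting polynomial has degree 2 and real coefficients as required.

p(z) = z^2 -5·z -14.


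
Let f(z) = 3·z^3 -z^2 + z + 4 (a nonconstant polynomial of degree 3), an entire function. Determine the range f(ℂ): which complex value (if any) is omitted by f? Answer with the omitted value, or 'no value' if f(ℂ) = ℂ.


Little Picard bounds the complement of f(ℂ) to at most one point.
For every w ∈ ℂ, the equation p(z) − w = 0 is a nonconstant polynomial in z and hence has at least one root by the fundamental theorem of algebra. So p is surjective onto ℂ, omitting no value.

Omitted value: no value.


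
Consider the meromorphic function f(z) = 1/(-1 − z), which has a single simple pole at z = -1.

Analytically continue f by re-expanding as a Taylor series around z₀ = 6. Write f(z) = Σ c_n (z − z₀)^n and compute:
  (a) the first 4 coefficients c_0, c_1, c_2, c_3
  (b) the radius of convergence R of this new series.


Let w = z − z₀, so z = z₀ + w.
Then -1 − z = -1 − (z₀ + w) = (-1 − z₀) − w = -7 − w.
f(z) = 1/(-7 − w) = (1/(-7)) · 1/(1 − w/(-7)) = Σ_{n≥0} w^n / (-7)^(n+1).
So c_n = 1/(-7)^(n+1):
  c_0 = 1/(-7)^1 = -1/7.
  c_1 = 1/(-7)^2 = 1/49.
  c_2 = 1/(-7)^3 = -1/343.
  c_3 = 1/(-7)^4 = 1/2401.
The series is valid for |w/d| < 1, i.e. |z − z₀| < |d|.
Radius of convergence: R = |-1 − z₀| = |-7| = 7 (distance from z₀ to the singularity z = -1).

c_0 = -1/7, c_1 = 1/49, c_2 = -1/343, c_3 = 1/2401; R = 7.


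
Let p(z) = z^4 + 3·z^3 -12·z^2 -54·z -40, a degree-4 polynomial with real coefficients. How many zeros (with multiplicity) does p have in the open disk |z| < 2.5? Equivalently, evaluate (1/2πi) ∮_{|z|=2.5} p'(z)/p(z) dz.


The zeros of p are: 4, -1, (-3 + 1i), (-3 - 1i).
Their magnitudes are: 4, 1, 3.162, 3.162.
Zeros with |z| < R = 2.5: -1.
Count = 1.
By the argument principle, (1/2πi) ∮_{|z|=R} p'(z)/p(z) dz equals exactly this count.

Number of zeros inside |z| < 2.5: 1.


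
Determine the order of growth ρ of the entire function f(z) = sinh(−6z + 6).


sinh(w) is a linear combination of e^{iw} and e^{−iw} (or e^w, e^{−w} in the hyperbolic case), so |sinh(w)| ≤ e^{|w|}. With w = −6z + 6, |w| ≤ 6|z| + 6 = 6r + 6 on |z| = r, giving M(r) ≤ e^{6r + 6}, so ρ ≤ 1. On a suitable ray (z = it for sin/cos; z = t for sinh/cosh, t real → ∞), |sinh(−6z + 6)| grows like e^{6|t|}/2, so ρ ≥ 1. Hence ρ = 1.
Therefore ρ = 1.

Order ρ = 1.


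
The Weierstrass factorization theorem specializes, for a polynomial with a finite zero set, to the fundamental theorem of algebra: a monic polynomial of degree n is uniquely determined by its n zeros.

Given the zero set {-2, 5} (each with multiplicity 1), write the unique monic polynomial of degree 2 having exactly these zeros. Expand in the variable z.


The polynomial is p(z) = ∏_{α ∈ S} (z − α), where S = {-2, 5}.
Expanding the product yields: p(z) = z^2 -3·z -10.
The resulting polynomial has degree 2 and real coefficients as required.

p(z) = z^2 -3·z -10.


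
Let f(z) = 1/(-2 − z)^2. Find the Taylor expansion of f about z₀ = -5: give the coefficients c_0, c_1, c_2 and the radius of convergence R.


Let w = z − z₀, so z = z₀ + w.
Then -2 − z = -2 − (z₀ + w) = (-2 − z₀) − w = 3 − w.
f(z) = 1/(3 − w)^2 = (1/(3)^2) · (1 − w/(3))^{−2}.
By the binomial series (1−u)^{−2} = Σ_{n≥0} C(n+1, 1) u^n for |u|<1, with u = w/(3):
  c_n = C(n+1, 1) / (3)^(n+2).
  c_0 = 1/(3)^2 = 1/9.
  c_1 = 2/(3)^3 = 2/27.
  c_2 = 3/(3)^4 = 1/27.
The series is valid for |w/d| < 1, i.e. |z − z₀| < |d|.
Radius of convergence: R = |-2 − z₀| = |3| = 3 (distance from z₀ to the singularity z = -2).

c_0 = 1/9, c_1 = 2/27, c_2 = 1/27; R = 3.


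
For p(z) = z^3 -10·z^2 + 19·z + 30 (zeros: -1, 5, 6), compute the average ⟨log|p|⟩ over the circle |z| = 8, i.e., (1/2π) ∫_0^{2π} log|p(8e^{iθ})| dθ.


Zeros: -1, 5, 6; r = 8.
Inside |z| < r: -1, 5, 6. Outside (|z| ≥ r): ∅.
p(0) = 30, so log|p(0)| = log(30) = 3.4012.
Apply Jensen: I(r) = log|p(0)| + Σ_k log(r/|z_k|), summed over zeros inside |z| < r.
  log(r/|z_k|) for z_k = -1: log(8/1) = 2.0794
  log(r/|z_k|) for z_k = 5: log(8/5) = 0.4700
  log(r/|z_k|) for z_k = 6: log(8/6) = 0.2877
Sum over inside zeros: 2.8371.
I(r) = log|p(0)| + (inside sum) = 3.4012 + 2.8371 = 6.2383.
Closed form (all zeros inside, monic): I(r) = n·log(r) = 3·log(8) = 6.2383. ✓

I(r) ≈ 6.2383.


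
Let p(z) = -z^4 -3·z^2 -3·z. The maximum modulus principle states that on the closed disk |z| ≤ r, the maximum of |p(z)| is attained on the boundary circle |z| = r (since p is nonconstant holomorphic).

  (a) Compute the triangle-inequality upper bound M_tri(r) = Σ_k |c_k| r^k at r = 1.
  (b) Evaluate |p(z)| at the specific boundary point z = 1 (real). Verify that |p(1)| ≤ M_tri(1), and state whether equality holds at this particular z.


Coefficients: c_0 = 0, c_1 = -3, c_2 = -3, c_3 = 0, c_4 = -1. Radius r = 1.
Part (a). Triangle bound: M_tri(r) = Σ_k |c_k| r^k
  = |0|·1^0 + |-3|·1^1 + |-3|·1^2 + |0|·1^3 + |-1|·1^4
  = 0 + 3 + 3 + 0 + 1 = 7.
This bounds M(r) := max_{|z|=r} |p(z)| from above; equality holds iff all terms c_k z^k can be made to align in phase at a single z on |z|=r.
Part (b). At z = 1 (real, on the circle |z| = r):
  p(1) = (0)·1^0 + (-3)·1^1 + (-3)·1^2 + (0)·1^3 + (-1)·1^4 = -7.
  |p(1)| = 7.
Since all nonzero coefficients share the same sign, |p(1)| = 7 = M_tri(1); the triangle bound is attained at z = 1, so in fact M(r) = 7.

M_tri(1) = 7; |p(1)| = 7; equality at z=1: yes.


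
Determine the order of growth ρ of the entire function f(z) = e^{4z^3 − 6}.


|e^{4z^3 − 6}| = e^{Re(4·z^3) + -6} ≤ e^{4|z|^3 + -6} = e^{4r^3 + -6} on |z| = r, so ρ ≤ 3. Choosing z on |z|=r so that 4·z^3 is real positive (always possible by picking arg z appropriately) gives |f(z)| = e^{4r^3 + -6}, matching the bound. The additive constant -6 does not affect log log M(r) ~ 3·log r. Hence ρ = 3.
Therefore ρ = 3.

Order ρ = 3.


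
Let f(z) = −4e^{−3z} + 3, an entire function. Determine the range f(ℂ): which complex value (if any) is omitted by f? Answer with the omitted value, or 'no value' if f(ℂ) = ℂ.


Little Picard bounds the complement of f(ℂ) to at most one point.
e^{−3z} is never zero on ℂ, so -4·e^{−3z} takes every value in ℂ ∖ {0}. Adding 3 shifts the range to ℂ ∖ {3}. Thus f omits exactly the value 3.

Omitted value: 3.


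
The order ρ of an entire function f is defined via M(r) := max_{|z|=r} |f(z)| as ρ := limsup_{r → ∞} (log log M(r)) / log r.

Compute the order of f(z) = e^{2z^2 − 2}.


|e^{2z^2 − 2}| = e^{Re(2·z^2) + -2} ≤ e^{2|z|^2 + -2} = e^{2r^2 + -2} on |z| = r, so ρ ≤ 2. Choosing z on |z|=r so that 2·z^2 is real positive (always possible by picking arg z appropriately) gives |f(z)| = e^{2r^2 + -2}, matching the bound. The additive constant -2 does not affect log log M(r) ~ 2·log r. Hence ρ = 2.
Therefore ρ = 2.

Order ρ = 2.


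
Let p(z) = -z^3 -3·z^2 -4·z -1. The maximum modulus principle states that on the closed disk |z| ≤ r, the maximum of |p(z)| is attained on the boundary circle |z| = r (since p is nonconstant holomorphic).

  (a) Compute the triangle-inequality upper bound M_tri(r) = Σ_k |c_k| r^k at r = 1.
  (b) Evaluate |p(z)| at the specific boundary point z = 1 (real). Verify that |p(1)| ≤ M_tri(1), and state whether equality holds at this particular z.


Coefficients: c_0 = -1, c_1 = -4, c_2 = -3, c_3 = -1. Radius r = 1.
Part (a). Triangle bound: M_tri(r) = Σ_k |c_k| r^k
  = |-1|·1^0 + |-4|·1^1 + |-3|·1^2 + |-1|·1^3
  = 1 + 4 + 3 + 1 = 9.
This bounds M(r) := max_{|z|=r} |p(z)| from above; equality holds iff all terms c_k z^k can be made to align in phase at a single z on |z|=r.
Part (b). At z = 1 (real, on the circle |z| = r):
  p(1) = (-1)·1^0 + (-4)·1^1 + (-3)·1^2 + (-1)·1^3 = -9.
  |p(1)| = 9.
Since all nonzero coefficients share the same sign, |p(1)| = 9 = M_tri(1); the triangle bound is attained at z = 1, so in fact M(r) = 9.

M_tri(1) = 9; |p(1)| = 9; equality at z=1: yes.


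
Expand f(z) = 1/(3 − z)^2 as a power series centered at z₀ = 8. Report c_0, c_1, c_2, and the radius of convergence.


Let w = z − z₀, so z = z₀ + w.
Then 3 − z = 3 − (z₀ + w) = (3 − z₀) − w = -5 − w.
f(z) = 1/(-5 − w)^2 = (1/(-5)^2) · (1 − w/(-5))^{−2}.
By the binomial series (1−u)^{−2} = Σ_{n≥0} C(n+1, 1) u^n for |u|<1, with u = w/(-5):
  c_n = C(n+1, 1) / (-5)^(n+2).
  c_0 = 1/(-5)^2 = 1/25.
  c_1 = 2/(-5)^3 = -2/125.
  c_2 = 3/(-5)^4 = 3/625.
The series is valid for |w/d| < 1, i.e. |z − z₀| < |d|.
Radius of convergence: R = |3 − z₀| = |-5| = 5 (distance from z₀ to the singularity z = 3).

c_0 = 1/25, c_1 = -2/125, c_2 = 3/625; R = 5.


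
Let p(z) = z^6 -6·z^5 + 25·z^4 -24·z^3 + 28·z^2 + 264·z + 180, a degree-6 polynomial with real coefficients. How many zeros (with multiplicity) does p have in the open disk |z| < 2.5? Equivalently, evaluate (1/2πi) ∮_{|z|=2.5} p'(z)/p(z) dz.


The zeros of p are: -1, (3 + 3i), (3 - 3i), (1 + 3i), (1 - 3i), -1.
Their magnitudes are: 1, 4.243, 4.243, 3.162, 3.162, 1.
Zeros with |z| < R = 2.5: -1, -1.
Count = 2.
By the argument principle, (1/2πi) ∮_{|z|=R} p'(z)/p(z) dz equals exactly this count.

Number of zeros inside |z| < 2.5: 2.


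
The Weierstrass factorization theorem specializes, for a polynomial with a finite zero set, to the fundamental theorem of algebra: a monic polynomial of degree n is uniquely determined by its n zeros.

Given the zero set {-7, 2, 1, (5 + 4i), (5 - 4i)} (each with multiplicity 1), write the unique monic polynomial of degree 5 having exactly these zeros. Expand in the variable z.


The polynomial is p(z) = ∏_{α ∈ S} (z − α), where S = {-7, 2, 1, (5 + 4i), (5 - 4i)}.
Expanding the product yields: p(z) = z^5 -6·z^4 -18·z^3 + 368·z^2 -919·z + 574.
Note conjugate pairs combine to real quadratics: (z − (5+4i))(z − (5−4i)) = z² − 10z + 41.
The resulting polynomial has degree 5 and real coefficients as required.

p(z) = z^5 -6·z^4 -18·z^3 + 368·z^2 -919·z + 574.


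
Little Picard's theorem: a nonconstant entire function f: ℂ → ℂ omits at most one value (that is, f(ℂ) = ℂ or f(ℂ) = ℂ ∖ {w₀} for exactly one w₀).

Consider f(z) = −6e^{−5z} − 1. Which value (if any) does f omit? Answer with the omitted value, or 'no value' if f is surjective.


Little Picard bounds the complement of f(ℂ) to at most one point.
e^{−5z} is never zero on ℂ, so -6·e^{−5z} takes every value in ℂ ∖ {0}. Adding -1 shifts the range to ℂ ∖ {-1}. Thus f omits exactly the value -1.

Omitted value: -1.


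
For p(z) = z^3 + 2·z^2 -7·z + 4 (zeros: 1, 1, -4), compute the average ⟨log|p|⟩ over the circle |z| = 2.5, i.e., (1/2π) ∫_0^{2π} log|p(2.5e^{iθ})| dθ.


Zeros: -4, 1, 1; r = 2.5.
Inside |z| < r: 1, 1. Outside (|z| ≥ r): -4.
p(0) = 4, so log|p(0)| = log(4) = 1.3863.
Apply Jensen: I(r) = log|p(0)| + Σ_k log(r/|z_k|), summed over zeros inside |z| < r.
  log(r/|z_k|) for z_k = 1: log(2.5/1) = 0.9163
  log(r/|z_k|) for z_k = 1: log(2.5/1) = 0.9163
  Outside zeros (-4) contribute nothing to the Jensen sum.
Sum over inside zeros: 1.8326.
I(r) = log|p(0)| + (inside sum) = 1.3863 + 1.8326 = 3.2189.
Note: since some zeros are outside |z| ≤ r, the simplified n·log(r) form does NOT apply — only the inside zeros contribute.

I(r) ≈ 3.2189.


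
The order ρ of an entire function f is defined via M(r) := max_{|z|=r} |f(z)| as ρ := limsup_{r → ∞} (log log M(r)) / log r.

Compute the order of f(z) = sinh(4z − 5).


sinh(w) is a linear combination of e^{iw} and e^{−iw} (or e^w, e^{−w} in the hyperbolic case), so |sinh(w)| ≤ e^{|w|}. With w = 4z − 5, |w| ≤ 4|z| + 5 = 4r + 5 on |z| = r, giving M(r) ≤ e^{4r + 5}, so ρ ≤ 1. On a suitable ray (z = it for sin/cos; z = t for sinh/cosh, t real → ∞), |sinh(4z − 5)| grows like e^{4|t|}/2, so ρ ≥ 1. Hence ρ = 1.
Therefore ρ = 1.

Order ρ = 1.


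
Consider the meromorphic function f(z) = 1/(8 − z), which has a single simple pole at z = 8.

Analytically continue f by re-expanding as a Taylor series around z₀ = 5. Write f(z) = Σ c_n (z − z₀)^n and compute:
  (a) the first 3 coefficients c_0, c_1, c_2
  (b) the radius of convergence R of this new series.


Let w = z − z₀, so z = z₀ + w.
Then 8 − z = 8 − (z₀ + w) = (8 − z₀) − w = 3 − w.
f(z) = 1/(3 − w) = (1/(3)) · 1/(1 − w/(3)) = Σ_{n≥0} w^n / (3)^(n+1).
So c_n = 1/(3)^(n+1):
  c_0 = 1/(3)^1 = 1/3.
  c_1 = 1/(3)^2 = 1/9.
  c_2 = 1/(3)^3 = 1/27.
The series is valid for |w/d| < 1, i.e. |z − z₀| < |d|.
Radius of convergence: R = |8 − z₀| = |3| = 3 (distance from z₀ to the singularity z = 8).

c_0 = 1/3, c_1 = 1/9, c_2 = 1/27; R = 3.


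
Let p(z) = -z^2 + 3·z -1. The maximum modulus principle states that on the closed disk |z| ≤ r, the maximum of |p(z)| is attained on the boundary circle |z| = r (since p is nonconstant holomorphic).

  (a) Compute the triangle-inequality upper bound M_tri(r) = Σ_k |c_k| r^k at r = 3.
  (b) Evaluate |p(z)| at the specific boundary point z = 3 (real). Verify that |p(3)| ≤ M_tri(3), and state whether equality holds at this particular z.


Coefficients: c_0 = -1, c_1 = 3, c_2 = -1. Radius r = 3.
Part (a). Triangle bound: M_tri(r) = Σ_k |c_k| r^k
  = |-1|·3^0 + |3|·3^1 + |-1|·3^2
  = 1 + 9 + 9 = 19.
This bounds M(r) := max_{|z|=r} |p(z)| from above; equality holds iff all terms c_k z^k can be made to align in phase at a single z on |z|=r.
Part (b). At z = 3 (real, on the circle |z| = r):
  p(3) = (-1)·3^0 + (3)·3^1 + (-1)·3^2 = -1.
  |p(3)| = 1.
Check: |p(3)| = 1 ≤ 19 = M_tri(3). ✓ Equality does not hold at z = 3 (the coefficients have mixed signs, so the terms do not all align in phase there).

M_tri(3) = 19; |p(3)| = 1; equality at z=3: no.


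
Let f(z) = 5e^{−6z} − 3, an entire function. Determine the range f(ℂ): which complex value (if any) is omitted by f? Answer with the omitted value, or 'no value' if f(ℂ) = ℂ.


Little Picard bounds the complement of f(ℂ) to at most one point.
e^{−6z} is never zero on ℂ, so 5·e^{−6z} takes every value in ℂ ∖ {0}. Adding -3 shifts the range to ℂ ∖ {-3}. Thus f omits exactly the value -3.

Omitted value: -3.


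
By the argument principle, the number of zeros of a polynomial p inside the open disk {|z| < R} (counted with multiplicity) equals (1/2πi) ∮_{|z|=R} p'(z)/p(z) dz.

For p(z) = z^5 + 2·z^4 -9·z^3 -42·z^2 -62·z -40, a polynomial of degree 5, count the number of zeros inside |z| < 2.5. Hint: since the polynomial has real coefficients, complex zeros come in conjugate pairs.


The zeros of p are: (-1 + 1i), (-1 - 1i), (-2 + 1i), (-2 - 1i), 4.
Their magnitudes are: 1.414, 1.414, 2.236, 2.236, 4.
Zeros with |z| < R = 2.5: (-1 + 1i), (-1 - 1i), (-2 + 1i), (-2 - 1i).
Count = 4.
By the argument principle, (1/2πi) ∮_{|z|=R} p'(z)/p(z) dz equals exactly this count.

Number of zeros inside |z| < 2.5: 4.


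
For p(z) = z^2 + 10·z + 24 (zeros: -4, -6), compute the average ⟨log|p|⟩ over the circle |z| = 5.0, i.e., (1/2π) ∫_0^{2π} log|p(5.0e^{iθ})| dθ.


Zeros: -6, -4; r = 5.0.
Inside |z| < r: -4. Outside (|z| ≥ r): -6.
p(0) = 24, so log|p(0)| = log(24) = 3.1781.
Apply Jensen: I(r) = log|p(0)| + Σ_k log(r/|z_k|), summed over zeros inside |z| < r.
  log(r/|z_k|) for z_k = -4: log(5.0/4) = 0.2231
  Outside zeros (-6) contribute nothing to the Jensen sum.
Sum over inside zeros: 0.2231.
I(r) = log|p(0)| + (inside sum) = 3.1781 + 0.2231 = 3.4012.
Note: since some zeros are outside |z| ≤ r, the simplified n·log(r) form does NOT apply — only the inside zeros contribute.

I(r) ≈ 3.4012.


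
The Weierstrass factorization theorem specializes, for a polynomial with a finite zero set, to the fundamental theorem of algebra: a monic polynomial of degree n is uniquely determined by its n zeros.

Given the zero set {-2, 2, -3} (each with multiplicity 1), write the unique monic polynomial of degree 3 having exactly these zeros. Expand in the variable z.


The polynomial is p(z) = ∏_{α ∈ S} (z − α), where S = {-2, 2, -3}.
Expanding the product yields: p(z) = z^3 + 3·z^2 -4·z -12.
The resulting polynomial has degree 3 and real coefficients as required.

p(z) = z^3 + 3·z^2 -4·z -12.


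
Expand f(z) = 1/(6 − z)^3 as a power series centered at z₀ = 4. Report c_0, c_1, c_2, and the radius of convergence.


Let w = z − z₀, so z = z₀ + w.
Then 6 − z = 6 − (z₀ + w) = (6 − z₀) − w = 2 − w.
f(z) = 1/(2 − w)^3 = (1/(2)^3) · (1 − w/(2))^{−3}.
By the binomial series (1−u)^{−3} = Σ_{n≥0} C(n+2, 2) u^n for |u|<1, with u = w/(2):
  c_n = C(n+2, 2) / (2)^(n+3).
  c_0 = 1/(2)^3 = 1/8.
  c_1 = 3/(2)^4 = 3/16.
  c_2 = 6/(2)^5 = 3/16.
The series is valid for |w/d| < 1, i.e. |z − z₀| < |d|.
Radius of convergence: R = |6 − z₀| = |2| = 2 (distance from z₀ to the singularity z = 6).

c_0 = 1/8, c_1 = 3/16, c_2 = 3/16; R = 2.


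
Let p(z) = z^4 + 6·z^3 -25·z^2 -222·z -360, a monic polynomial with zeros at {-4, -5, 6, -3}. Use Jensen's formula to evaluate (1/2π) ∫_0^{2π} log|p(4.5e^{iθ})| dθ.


Zeros: -5, -4, -3, 6; r = 4.5.
Inside |z| < r: -4, -3. Outside (|z| ≥ r): -5, 6.
p(0) = -360, so log|p(0)| = log(360) = 5.8861.
Apply Jensen: I(r) = log|p(0)| + Σ_k log(r/|z_k|), summed over zeros inside |z| < r.
  log(r/|z_k|) for z_k = -4: log(4.5/4) = 0.1178
  log(r/|z_k|) for z_k = -3: log(4.5/3) = 0.4055
  Outside zeros (-5, 6) contribute nothing to the Jensen sum.
Sum over inside zeros: 0.5232.
I(r) = log|p(0)| + (inside sum) = 5.8861 + 0.5232 = 6.4094.
Note: since some zeros are outside |z| ≤ r, the simplified n·log(r) form does NOT apply — only the inside zeros contribute.

I(r) ≈ 6.4094.


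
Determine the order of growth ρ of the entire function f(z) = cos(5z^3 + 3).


Write cos(w) = (e^{iw} ± e^{−iw})/(2 or 2i), so |cos(w)| ≤ e^{|w|}. With w = 5z^3 + 3, |w| ≤ 5r^3 + 3 on |z|=r, giving M(r) ≤ e^{5r^3 + 3} and ρ ≤ 3. For the lower bound, choose z on |z|=r with 5z^3 purely imaginary of modulus 5r^3; then |cos(5z^3 + 3)| grows like e^{5r^3}/2, so ρ ≥ 3. Hence ρ = 3.
Therefore ρ = 3.

Order ρ = 3.


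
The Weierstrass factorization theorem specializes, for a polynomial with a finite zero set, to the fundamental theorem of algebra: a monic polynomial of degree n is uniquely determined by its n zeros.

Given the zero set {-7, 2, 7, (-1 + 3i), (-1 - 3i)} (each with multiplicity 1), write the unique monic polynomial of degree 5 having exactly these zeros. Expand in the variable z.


The polynomial is p(z) = ∏_{α ∈ S} (z − α), where S = {-7, 2, 7, (-1 + 3i), (-1 - 3i)}.
Expanding the product yields: p(z) = z^5 -43·z^3 -20·z^2 -294·z + 980.
Note conjugate pairs combine to real quadratics: (z − (-1+3i))(z − (-1−3i)) = z² + 2z + 10.
The resulting polynomial has degree 5 and real coefficients as required.

p(z) = z^5 -43·z^3 -20·z^2 -294·z + 980.


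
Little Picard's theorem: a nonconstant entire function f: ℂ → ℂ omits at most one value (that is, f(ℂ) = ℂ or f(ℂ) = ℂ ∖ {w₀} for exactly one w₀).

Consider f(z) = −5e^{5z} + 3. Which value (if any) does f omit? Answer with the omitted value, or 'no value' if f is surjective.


Little Picard bounds the complement of f(ℂ) to at most one point.
e^{5z} is never zero on ℂ, so -5·e^{5z} takes every value in ℂ ∖ {0}. Adding 3 shifts the range to ℂ ∖ {3}. Thus f omits exactly the value 3.

Omitted value: 3.


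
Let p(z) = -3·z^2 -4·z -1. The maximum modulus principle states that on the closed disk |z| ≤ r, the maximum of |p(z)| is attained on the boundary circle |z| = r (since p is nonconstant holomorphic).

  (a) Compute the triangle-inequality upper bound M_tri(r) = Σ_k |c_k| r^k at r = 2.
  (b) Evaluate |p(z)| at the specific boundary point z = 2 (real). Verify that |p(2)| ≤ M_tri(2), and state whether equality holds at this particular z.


Coefficients: c_0 = -1, c_1 = -4, c_2 = -3. Radius r = 2.
Part (a). Triangle bound: M_tri(r) = Σ_k |c_k| r^k
  = |-1|·2^0 + |-4|·2^1 + |-3|·2^2
  = 1 + 8 + 12 = 21.
This bounds M(r) := max_{|z|=r} |p(z)| from above; equality holds iff all terms c_k z^k can be made to align in phase at a single z on |z|=r.
Part (b). At z = 2 (real, on the circle |z| = r):
  p(2) = (-1)·2^0 + (-4)·2^1 + (-3)·2^2 = -21.
  |p(2)| = 21.
Since all nonzero coefficients share the same sign, |p(2)| = 21 = M_tri(2); the triangle bound is attained at z = 2, so in fact M(r) = 21.

M_tri(2) = 21; |p(2)| = 21; equality at z=2: yes.
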